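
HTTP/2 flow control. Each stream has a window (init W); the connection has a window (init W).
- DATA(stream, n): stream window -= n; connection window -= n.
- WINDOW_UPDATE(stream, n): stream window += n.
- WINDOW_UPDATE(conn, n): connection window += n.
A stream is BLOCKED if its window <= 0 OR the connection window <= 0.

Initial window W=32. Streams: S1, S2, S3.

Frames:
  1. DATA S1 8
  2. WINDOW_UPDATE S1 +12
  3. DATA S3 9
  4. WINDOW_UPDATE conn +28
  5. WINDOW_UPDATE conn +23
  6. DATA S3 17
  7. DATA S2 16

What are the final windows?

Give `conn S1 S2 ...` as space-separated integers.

Answer: 33 36 16 6

Derivation:
Op 1: conn=24 S1=24 S2=32 S3=32 blocked=[]
Op 2: conn=24 S1=36 S2=32 S3=32 blocked=[]
Op 3: conn=15 S1=36 S2=32 S3=23 blocked=[]
Op 4: conn=43 S1=36 S2=32 S3=23 blocked=[]
Op 5: conn=66 S1=36 S2=32 S3=23 blocked=[]
Op 6: conn=49 S1=36 S2=32 S3=6 blocked=[]
Op 7: conn=33 S1=36 S2=16 S3=6 blocked=[]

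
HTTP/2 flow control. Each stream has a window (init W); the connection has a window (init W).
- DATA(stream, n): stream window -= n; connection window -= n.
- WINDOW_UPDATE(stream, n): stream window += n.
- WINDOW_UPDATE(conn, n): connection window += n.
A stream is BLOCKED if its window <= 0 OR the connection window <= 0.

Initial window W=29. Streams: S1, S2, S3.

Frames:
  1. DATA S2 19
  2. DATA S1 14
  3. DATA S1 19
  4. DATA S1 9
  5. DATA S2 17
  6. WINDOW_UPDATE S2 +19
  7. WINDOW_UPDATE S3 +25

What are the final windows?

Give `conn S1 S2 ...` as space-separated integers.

Op 1: conn=10 S1=29 S2=10 S3=29 blocked=[]
Op 2: conn=-4 S1=15 S2=10 S3=29 blocked=[1, 2, 3]
Op 3: conn=-23 S1=-4 S2=10 S3=29 blocked=[1, 2, 3]
Op 4: conn=-32 S1=-13 S2=10 S3=29 blocked=[1, 2, 3]
Op 5: conn=-49 S1=-13 S2=-7 S3=29 blocked=[1, 2, 3]
Op 6: conn=-49 S1=-13 S2=12 S3=29 blocked=[1, 2, 3]
Op 7: conn=-49 S1=-13 S2=12 S3=54 blocked=[1, 2, 3]

Answer: -49 -13 12 54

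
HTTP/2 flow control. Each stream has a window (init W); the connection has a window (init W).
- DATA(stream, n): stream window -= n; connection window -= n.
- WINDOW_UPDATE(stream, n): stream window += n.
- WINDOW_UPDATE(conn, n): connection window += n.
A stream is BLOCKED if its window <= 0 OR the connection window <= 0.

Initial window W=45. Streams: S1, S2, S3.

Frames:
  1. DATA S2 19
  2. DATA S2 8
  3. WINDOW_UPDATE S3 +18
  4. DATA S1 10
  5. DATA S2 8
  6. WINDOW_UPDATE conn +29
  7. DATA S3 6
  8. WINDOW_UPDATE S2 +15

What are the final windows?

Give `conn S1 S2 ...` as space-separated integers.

Answer: 23 35 25 57

Derivation:
Op 1: conn=26 S1=45 S2=26 S3=45 blocked=[]
Op 2: conn=18 S1=45 S2=18 S3=45 blocked=[]
Op 3: conn=18 S1=45 S2=18 S3=63 blocked=[]
Op 4: conn=8 S1=35 S2=18 S3=63 blocked=[]
Op 5: conn=0 S1=35 S2=10 S3=63 blocked=[1, 2, 3]
Op 6: conn=29 S1=35 S2=10 S3=63 blocked=[]
Op 7: conn=23 S1=35 S2=10 S3=57 blocked=[]
Op 8: conn=23 S1=35 S2=25 S3=57 blocked=[]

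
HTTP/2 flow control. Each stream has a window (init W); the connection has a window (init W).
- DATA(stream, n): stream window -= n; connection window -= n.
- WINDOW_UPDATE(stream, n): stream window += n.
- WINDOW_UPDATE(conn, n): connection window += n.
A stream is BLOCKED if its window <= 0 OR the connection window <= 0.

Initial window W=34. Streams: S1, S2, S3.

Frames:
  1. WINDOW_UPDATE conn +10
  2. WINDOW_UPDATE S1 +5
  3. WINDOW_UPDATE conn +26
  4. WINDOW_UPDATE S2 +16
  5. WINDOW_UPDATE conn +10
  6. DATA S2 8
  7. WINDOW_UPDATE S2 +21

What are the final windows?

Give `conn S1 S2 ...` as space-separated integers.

Answer: 72 39 63 34

Derivation:
Op 1: conn=44 S1=34 S2=34 S3=34 blocked=[]
Op 2: conn=44 S1=39 S2=34 S3=34 blocked=[]
Op 3: conn=70 S1=39 S2=34 S3=34 blocked=[]
Op 4: conn=70 S1=39 S2=50 S3=34 blocked=[]
Op 5: conn=80 S1=39 S2=50 S3=34 blocked=[]
Op 6: conn=72 S1=39 S2=42 S3=34 blocked=[]
Op 7: conn=72 S1=39 S2=63 S3=34 blocked=[]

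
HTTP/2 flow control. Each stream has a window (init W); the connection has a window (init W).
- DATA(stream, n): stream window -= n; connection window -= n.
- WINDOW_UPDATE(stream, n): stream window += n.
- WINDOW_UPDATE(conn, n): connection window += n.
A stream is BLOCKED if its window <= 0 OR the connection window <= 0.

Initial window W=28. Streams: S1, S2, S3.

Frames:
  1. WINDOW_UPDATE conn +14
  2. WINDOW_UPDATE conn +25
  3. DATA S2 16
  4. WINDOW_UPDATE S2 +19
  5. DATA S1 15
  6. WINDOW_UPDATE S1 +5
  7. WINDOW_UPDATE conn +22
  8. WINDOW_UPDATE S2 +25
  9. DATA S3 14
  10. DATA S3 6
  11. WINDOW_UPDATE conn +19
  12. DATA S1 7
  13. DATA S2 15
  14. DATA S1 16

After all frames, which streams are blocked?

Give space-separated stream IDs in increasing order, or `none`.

Op 1: conn=42 S1=28 S2=28 S3=28 blocked=[]
Op 2: conn=67 S1=28 S2=28 S3=28 blocked=[]
Op 3: conn=51 S1=28 S2=12 S3=28 blocked=[]
Op 4: conn=51 S1=28 S2=31 S3=28 blocked=[]
Op 5: conn=36 S1=13 S2=31 S3=28 blocked=[]
Op 6: conn=36 S1=18 S2=31 S3=28 blocked=[]
Op 7: conn=58 S1=18 S2=31 S3=28 blocked=[]
Op 8: conn=58 S1=18 S2=56 S3=28 blocked=[]
Op 9: conn=44 S1=18 S2=56 S3=14 blocked=[]
Op 10: conn=38 S1=18 S2=56 S3=8 blocked=[]
Op 11: conn=57 S1=18 S2=56 S3=8 blocked=[]
Op 12: conn=50 S1=11 S2=56 S3=8 blocked=[]
Op 13: conn=35 S1=11 S2=41 S3=8 blocked=[]
Op 14: conn=19 S1=-5 S2=41 S3=8 blocked=[1]

Answer: S1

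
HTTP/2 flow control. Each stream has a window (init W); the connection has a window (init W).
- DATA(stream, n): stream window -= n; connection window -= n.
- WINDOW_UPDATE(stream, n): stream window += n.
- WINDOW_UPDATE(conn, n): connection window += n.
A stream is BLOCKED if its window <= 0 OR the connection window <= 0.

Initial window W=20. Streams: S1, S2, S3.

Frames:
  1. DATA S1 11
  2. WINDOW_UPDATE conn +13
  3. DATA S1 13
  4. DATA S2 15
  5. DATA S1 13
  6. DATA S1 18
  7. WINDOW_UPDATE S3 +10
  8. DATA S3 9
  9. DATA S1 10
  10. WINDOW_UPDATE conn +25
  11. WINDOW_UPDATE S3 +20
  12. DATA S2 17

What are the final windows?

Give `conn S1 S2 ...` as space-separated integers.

Op 1: conn=9 S1=9 S2=20 S3=20 blocked=[]
Op 2: conn=22 S1=9 S2=20 S3=20 blocked=[]
Op 3: conn=9 S1=-4 S2=20 S3=20 blocked=[1]
Op 4: conn=-6 S1=-4 S2=5 S3=20 blocked=[1, 2, 3]
Op 5: conn=-19 S1=-17 S2=5 S3=20 blocked=[1, 2, 3]
Op 6: conn=-37 S1=-35 S2=5 S3=20 blocked=[1, 2, 3]
Op 7: conn=-37 S1=-35 S2=5 S3=30 blocked=[1, 2, 3]
Op 8: conn=-46 S1=-35 S2=5 S3=21 blocked=[1, 2, 3]
Op 9: conn=-56 S1=-45 S2=5 S3=21 blocked=[1, 2, 3]
Op 10: conn=-31 S1=-45 S2=5 S3=21 blocked=[1, 2, 3]
Op 11: conn=-31 S1=-45 S2=5 S3=41 blocked=[1, 2, 3]
Op 12: conn=-48 S1=-45 S2=-12 S3=41 blocked=[1, 2, 3]

Answer: -48 -45 -12 41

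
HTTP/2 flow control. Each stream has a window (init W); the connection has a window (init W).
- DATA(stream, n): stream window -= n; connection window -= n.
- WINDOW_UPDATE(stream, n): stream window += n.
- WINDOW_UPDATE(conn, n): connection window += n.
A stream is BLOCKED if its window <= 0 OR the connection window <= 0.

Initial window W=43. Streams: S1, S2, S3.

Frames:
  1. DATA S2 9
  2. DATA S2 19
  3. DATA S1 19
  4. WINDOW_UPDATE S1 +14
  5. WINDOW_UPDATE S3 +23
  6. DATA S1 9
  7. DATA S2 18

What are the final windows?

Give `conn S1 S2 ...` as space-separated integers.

Op 1: conn=34 S1=43 S2=34 S3=43 blocked=[]
Op 2: conn=15 S1=43 S2=15 S3=43 blocked=[]
Op 3: conn=-4 S1=24 S2=15 S3=43 blocked=[1, 2, 3]
Op 4: conn=-4 S1=38 S2=15 S3=43 blocked=[1, 2, 3]
Op 5: conn=-4 S1=38 S2=15 S3=66 blocked=[1, 2, 3]
Op 6: conn=-13 S1=29 S2=15 S3=66 blocked=[1, 2, 3]
Op 7: conn=-31 S1=29 S2=-3 S3=66 blocked=[1, 2, 3]

Answer: -31 29 -3 66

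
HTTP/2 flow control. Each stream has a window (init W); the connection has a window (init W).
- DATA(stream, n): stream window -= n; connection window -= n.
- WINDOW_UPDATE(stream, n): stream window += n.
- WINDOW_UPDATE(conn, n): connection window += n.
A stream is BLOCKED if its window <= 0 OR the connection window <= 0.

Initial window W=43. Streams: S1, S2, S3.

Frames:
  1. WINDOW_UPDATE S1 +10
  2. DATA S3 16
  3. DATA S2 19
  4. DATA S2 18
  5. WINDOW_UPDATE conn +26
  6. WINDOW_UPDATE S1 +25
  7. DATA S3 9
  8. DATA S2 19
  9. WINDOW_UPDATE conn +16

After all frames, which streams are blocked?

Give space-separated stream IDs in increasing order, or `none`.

Answer: S2

Derivation:
Op 1: conn=43 S1=53 S2=43 S3=43 blocked=[]
Op 2: conn=27 S1=53 S2=43 S3=27 blocked=[]
Op 3: conn=8 S1=53 S2=24 S3=27 blocked=[]
Op 4: conn=-10 S1=53 S2=6 S3=27 blocked=[1, 2, 3]
Op 5: conn=16 S1=53 S2=6 S3=27 blocked=[]
Op 6: conn=16 S1=78 S2=6 S3=27 blocked=[]
Op 7: conn=7 S1=78 S2=6 S3=18 blocked=[]
Op 8: conn=-12 S1=78 S2=-13 S3=18 blocked=[1, 2, 3]
Op 9: conn=4 S1=78 S2=-13 S3=18 blocked=[2]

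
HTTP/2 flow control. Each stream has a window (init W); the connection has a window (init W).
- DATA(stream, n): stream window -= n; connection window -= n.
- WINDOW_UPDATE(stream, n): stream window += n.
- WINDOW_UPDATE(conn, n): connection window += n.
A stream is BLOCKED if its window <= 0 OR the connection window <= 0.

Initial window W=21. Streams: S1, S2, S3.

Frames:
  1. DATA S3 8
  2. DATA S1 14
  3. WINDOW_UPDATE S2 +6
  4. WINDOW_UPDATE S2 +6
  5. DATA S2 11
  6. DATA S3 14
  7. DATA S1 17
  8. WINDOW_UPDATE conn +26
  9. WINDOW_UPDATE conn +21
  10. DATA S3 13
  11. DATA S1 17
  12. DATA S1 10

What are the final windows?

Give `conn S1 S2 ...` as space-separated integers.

Op 1: conn=13 S1=21 S2=21 S3=13 blocked=[]
Op 2: conn=-1 S1=7 S2=21 S3=13 blocked=[1, 2, 3]
Op 3: conn=-1 S1=7 S2=27 S3=13 blocked=[1, 2, 3]
Op 4: conn=-1 S1=7 S2=33 S3=13 blocked=[1, 2, 3]
Op 5: conn=-12 S1=7 S2=22 S3=13 blocked=[1, 2, 3]
Op 6: conn=-26 S1=7 S2=22 S3=-1 blocked=[1, 2, 3]
Op 7: conn=-43 S1=-10 S2=22 S3=-1 blocked=[1, 2, 3]
Op 8: conn=-17 S1=-10 S2=22 S3=-1 blocked=[1, 2, 3]
Op 9: conn=4 S1=-10 S2=22 S3=-1 blocked=[1, 3]
Op 10: conn=-9 S1=-10 S2=22 S3=-14 blocked=[1, 2, 3]
Op 11: conn=-26 S1=-27 S2=22 S3=-14 blocked=[1, 2, 3]
Op 12: conn=-36 S1=-37 S2=22 S3=-14 blocked=[1, 2, 3]

Answer: -36 -37 22 -14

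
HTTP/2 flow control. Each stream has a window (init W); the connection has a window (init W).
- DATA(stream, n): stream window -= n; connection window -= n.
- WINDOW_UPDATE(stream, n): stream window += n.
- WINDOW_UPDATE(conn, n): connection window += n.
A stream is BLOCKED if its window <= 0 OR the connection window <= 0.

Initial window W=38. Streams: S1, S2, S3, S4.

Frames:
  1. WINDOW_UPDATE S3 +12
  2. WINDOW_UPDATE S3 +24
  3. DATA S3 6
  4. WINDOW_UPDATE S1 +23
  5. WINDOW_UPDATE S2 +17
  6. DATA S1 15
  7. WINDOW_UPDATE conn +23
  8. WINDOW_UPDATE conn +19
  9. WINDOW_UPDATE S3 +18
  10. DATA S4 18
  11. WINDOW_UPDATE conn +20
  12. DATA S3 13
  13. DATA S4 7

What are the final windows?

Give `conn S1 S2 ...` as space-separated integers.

Answer: 41 46 55 73 13

Derivation:
Op 1: conn=38 S1=38 S2=38 S3=50 S4=38 blocked=[]
Op 2: conn=38 S1=38 S2=38 S3=74 S4=38 blocked=[]
Op 3: conn=32 S1=38 S2=38 S3=68 S4=38 blocked=[]
Op 4: conn=32 S1=61 S2=38 S3=68 S4=38 blocked=[]
Op 5: conn=32 S1=61 S2=55 S3=68 S4=38 blocked=[]
Op 6: conn=17 S1=46 S2=55 S3=68 S4=38 blocked=[]
Op 7: conn=40 S1=46 S2=55 S3=68 S4=38 blocked=[]
Op 8: conn=59 S1=46 S2=55 S3=68 S4=38 blocked=[]
Op 9: conn=59 S1=46 S2=55 S3=86 S4=38 blocked=[]
Op 10: conn=41 S1=46 S2=55 S3=86 S4=20 blocked=[]
Op 11: conn=61 S1=46 S2=55 S3=86 S4=20 blocked=[]
Op 12: conn=48 S1=46 S2=55 S3=73 S4=20 blocked=[]
Op 13: conn=41 S1=46 S2=55 S3=73 S4=13 blocked=[]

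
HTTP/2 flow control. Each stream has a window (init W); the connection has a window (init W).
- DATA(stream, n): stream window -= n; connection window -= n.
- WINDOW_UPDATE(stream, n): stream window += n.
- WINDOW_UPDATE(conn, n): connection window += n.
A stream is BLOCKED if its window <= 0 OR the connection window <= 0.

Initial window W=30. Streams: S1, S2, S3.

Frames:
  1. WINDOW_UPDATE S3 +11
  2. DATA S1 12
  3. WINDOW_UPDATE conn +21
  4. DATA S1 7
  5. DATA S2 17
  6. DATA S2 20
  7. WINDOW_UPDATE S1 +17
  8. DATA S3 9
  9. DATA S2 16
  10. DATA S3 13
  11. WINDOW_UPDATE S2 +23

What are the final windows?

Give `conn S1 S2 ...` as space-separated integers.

Op 1: conn=30 S1=30 S2=30 S3=41 blocked=[]
Op 2: conn=18 S1=18 S2=30 S3=41 blocked=[]
Op 3: conn=39 S1=18 S2=30 S3=41 blocked=[]
Op 4: conn=32 S1=11 S2=30 S3=41 blocked=[]
Op 5: conn=15 S1=11 S2=13 S3=41 blocked=[]
Op 6: conn=-5 S1=11 S2=-7 S3=41 blocked=[1, 2, 3]
Op 7: conn=-5 S1=28 S2=-7 S3=41 blocked=[1, 2, 3]
Op 8: conn=-14 S1=28 S2=-7 S3=32 blocked=[1, 2, 3]
Op 9: conn=-30 S1=28 S2=-23 S3=32 blocked=[1, 2, 3]
Op 10: conn=-43 S1=28 S2=-23 S3=19 blocked=[1, 2, 3]
Op 11: conn=-43 S1=28 S2=0 S3=19 blocked=[1, 2, 3]

Answer: -43 28 0 19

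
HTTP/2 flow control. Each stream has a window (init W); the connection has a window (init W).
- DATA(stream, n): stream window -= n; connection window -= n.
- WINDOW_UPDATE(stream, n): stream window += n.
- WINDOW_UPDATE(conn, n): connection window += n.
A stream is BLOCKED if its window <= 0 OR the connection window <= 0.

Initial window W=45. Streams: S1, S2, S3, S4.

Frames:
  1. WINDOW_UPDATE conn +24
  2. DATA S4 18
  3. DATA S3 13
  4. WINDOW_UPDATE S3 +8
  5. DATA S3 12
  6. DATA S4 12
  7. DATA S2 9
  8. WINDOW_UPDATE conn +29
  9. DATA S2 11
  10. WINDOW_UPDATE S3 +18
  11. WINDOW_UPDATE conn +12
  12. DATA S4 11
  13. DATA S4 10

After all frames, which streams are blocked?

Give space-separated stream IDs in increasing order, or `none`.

Answer: S4

Derivation:
Op 1: conn=69 S1=45 S2=45 S3=45 S4=45 blocked=[]
Op 2: conn=51 S1=45 S2=45 S3=45 S4=27 blocked=[]
Op 3: conn=38 S1=45 S2=45 S3=32 S4=27 blocked=[]
Op 4: conn=38 S1=45 S2=45 S3=40 S4=27 blocked=[]
Op 5: conn=26 S1=45 S2=45 S3=28 S4=27 blocked=[]
Op 6: conn=14 S1=45 S2=45 S3=28 S4=15 blocked=[]
Op 7: conn=5 S1=45 S2=36 S3=28 S4=15 blocked=[]
Op 8: conn=34 S1=45 S2=36 S3=28 S4=15 blocked=[]
Op 9: conn=23 S1=45 S2=25 S3=28 S4=15 blocked=[]
Op 10: conn=23 S1=45 S2=25 S3=46 S4=15 blocked=[]
Op 11: conn=35 S1=45 S2=25 S3=46 S4=15 blocked=[]
Op 12: conn=24 S1=45 S2=25 S3=46 S4=4 blocked=[]
Op 13: conn=14 S1=45 S2=25 S3=46 S4=-6 blocked=[4]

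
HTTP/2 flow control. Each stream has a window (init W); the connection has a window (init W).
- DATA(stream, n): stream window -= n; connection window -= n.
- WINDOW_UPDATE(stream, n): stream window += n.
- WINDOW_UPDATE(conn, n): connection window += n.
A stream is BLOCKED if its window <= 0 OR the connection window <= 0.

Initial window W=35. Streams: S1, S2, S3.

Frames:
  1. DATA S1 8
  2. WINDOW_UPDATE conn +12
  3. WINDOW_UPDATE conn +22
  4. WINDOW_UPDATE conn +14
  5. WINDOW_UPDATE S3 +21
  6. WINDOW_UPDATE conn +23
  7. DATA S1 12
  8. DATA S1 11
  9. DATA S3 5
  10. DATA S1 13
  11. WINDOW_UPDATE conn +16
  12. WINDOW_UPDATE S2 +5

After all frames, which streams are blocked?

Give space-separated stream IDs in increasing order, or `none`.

Op 1: conn=27 S1=27 S2=35 S3=35 blocked=[]
Op 2: conn=39 S1=27 S2=35 S3=35 blocked=[]
Op 3: conn=61 S1=27 S2=35 S3=35 blocked=[]
Op 4: conn=75 S1=27 S2=35 S3=35 blocked=[]
Op 5: conn=75 S1=27 S2=35 S3=56 blocked=[]
Op 6: conn=98 S1=27 S2=35 S3=56 blocked=[]
Op 7: conn=86 S1=15 S2=35 S3=56 blocked=[]
Op 8: conn=75 S1=4 S2=35 S3=56 blocked=[]
Op 9: conn=70 S1=4 S2=35 S3=51 blocked=[]
Op 10: conn=57 S1=-9 S2=35 S3=51 blocked=[1]
Op 11: conn=73 S1=-9 S2=35 S3=51 blocked=[1]
Op 12: conn=73 S1=-9 S2=40 S3=51 blocked=[1]

Answer: S1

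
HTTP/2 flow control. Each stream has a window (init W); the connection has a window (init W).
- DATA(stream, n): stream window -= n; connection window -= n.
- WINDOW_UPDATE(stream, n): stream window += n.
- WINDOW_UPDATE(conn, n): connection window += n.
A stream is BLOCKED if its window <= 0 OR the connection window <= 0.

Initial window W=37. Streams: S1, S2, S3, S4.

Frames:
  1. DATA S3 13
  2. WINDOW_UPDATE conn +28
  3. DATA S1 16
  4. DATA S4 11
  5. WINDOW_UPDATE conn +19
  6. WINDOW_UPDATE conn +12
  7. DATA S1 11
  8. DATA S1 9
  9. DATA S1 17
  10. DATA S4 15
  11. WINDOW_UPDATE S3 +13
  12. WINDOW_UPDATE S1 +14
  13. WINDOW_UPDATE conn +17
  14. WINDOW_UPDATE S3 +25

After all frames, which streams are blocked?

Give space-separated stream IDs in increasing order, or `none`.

Answer: S1

Derivation:
Op 1: conn=24 S1=37 S2=37 S3=24 S4=37 blocked=[]
Op 2: conn=52 S1=37 S2=37 S3=24 S4=37 blocked=[]
Op 3: conn=36 S1=21 S2=37 S3=24 S4=37 blocked=[]
Op 4: conn=25 S1=21 S2=37 S3=24 S4=26 blocked=[]
Op 5: conn=44 S1=21 S2=37 S3=24 S4=26 blocked=[]
Op 6: conn=56 S1=21 S2=37 S3=24 S4=26 blocked=[]
Op 7: conn=45 S1=10 S2=37 S3=24 S4=26 blocked=[]
Op 8: conn=36 S1=1 S2=37 S3=24 S4=26 blocked=[]
Op 9: conn=19 S1=-16 S2=37 S3=24 S4=26 blocked=[1]
Op 10: conn=4 S1=-16 S2=37 S3=24 S4=11 blocked=[1]
Op 11: conn=4 S1=-16 S2=37 S3=37 S4=11 blocked=[1]
Op 12: conn=4 S1=-2 S2=37 S3=37 S4=11 blocked=[1]
Op 13: conn=21 S1=-2 S2=37 S3=37 S4=11 blocked=[1]
Op 14: conn=21 S1=-2 S2=37 S3=62 S4=11 blocked=[1]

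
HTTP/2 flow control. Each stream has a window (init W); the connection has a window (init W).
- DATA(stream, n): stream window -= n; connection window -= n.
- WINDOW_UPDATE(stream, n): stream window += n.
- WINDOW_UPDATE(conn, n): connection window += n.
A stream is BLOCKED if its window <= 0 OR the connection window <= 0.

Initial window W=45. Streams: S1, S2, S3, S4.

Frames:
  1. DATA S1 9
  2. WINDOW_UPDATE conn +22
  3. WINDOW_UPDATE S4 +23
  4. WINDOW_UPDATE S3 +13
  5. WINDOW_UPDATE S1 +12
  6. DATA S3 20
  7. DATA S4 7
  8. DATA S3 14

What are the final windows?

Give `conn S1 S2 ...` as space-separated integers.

Op 1: conn=36 S1=36 S2=45 S3=45 S4=45 blocked=[]
Op 2: conn=58 S1=36 S2=45 S3=45 S4=45 blocked=[]
Op 3: conn=58 S1=36 S2=45 S3=45 S4=68 blocked=[]
Op 4: conn=58 S1=36 S2=45 S3=58 S4=68 blocked=[]
Op 5: conn=58 S1=48 S2=45 S3=58 S4=68 blocked=[]
Op 6: conn=38 S1=48 S2=45 S3=38 S4=68 blocked=[]
Op 7: conn=31 S1=48 S2=45 S3=38 S4=61 blocked=[]
Op 8: conn=17 S1=48 S2=45 S3=24 S4=61 blocked=[]

Answer: 17 48 45 24 61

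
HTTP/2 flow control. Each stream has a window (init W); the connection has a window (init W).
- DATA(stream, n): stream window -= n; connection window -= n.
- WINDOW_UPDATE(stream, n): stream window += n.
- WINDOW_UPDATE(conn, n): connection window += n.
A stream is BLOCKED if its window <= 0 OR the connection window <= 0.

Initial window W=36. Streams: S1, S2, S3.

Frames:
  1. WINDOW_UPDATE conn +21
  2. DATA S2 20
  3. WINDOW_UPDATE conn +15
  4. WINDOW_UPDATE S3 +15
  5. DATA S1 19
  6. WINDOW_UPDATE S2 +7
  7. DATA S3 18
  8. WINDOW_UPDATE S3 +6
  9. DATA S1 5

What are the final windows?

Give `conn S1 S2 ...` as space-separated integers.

Op 1: conn=57 S1=36 S2=36 S3=36 blocked=[]
Op 2: conn=37 S1=36 S2=16 S3=36 blocked=[]
Op 3: conn=52 S1=36 S2=16 S3=36 blocked=[]
Op 4: conn=52 S1=36 S2=16 S3=51 blocked=[]
Op 5: conn=33 S1=17 S2=16 S3=51 blocked=[]
Op 6: conn=33 S1=17 S2=23 S3=51 blocked=[]
Op 7: conn=15 S1=17 S2=23 S3=33 blocked=[]
Op 8: conn=15 S1=17 S2=23 S3=39 blocked=[]
Op 9: conn=10 S1=12 S2=23 S3=39 blocked=[]

Answer: 10 12 23 39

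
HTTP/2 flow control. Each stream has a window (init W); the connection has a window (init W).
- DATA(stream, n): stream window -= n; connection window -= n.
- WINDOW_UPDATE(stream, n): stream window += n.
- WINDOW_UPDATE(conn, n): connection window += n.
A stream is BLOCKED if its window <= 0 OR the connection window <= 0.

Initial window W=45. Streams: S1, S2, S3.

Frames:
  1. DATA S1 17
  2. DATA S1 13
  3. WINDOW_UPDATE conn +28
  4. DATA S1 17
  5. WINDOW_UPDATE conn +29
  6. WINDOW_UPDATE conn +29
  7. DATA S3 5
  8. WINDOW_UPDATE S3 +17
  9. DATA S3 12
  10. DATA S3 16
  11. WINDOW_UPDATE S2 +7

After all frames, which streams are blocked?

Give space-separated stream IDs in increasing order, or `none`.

Answer: S1

Derivation:
Op 1: conn=28 S1=28 S2=45 S3=45 blocked=[]
Op 2: conn=15 S1=15 S2=45 S3=45 blocked=[]
Op 3: conn=43 S1=15 S2=45 S3=45 blocked=[]
Op 4: conn=26 S1=-2 S2=45 S3=45 blocked=[1]
Op 5: conn=55 S1=-2 S2=45 S3=45 blocked=[1]
Op 6: conn=84 S1=-2 S2=45 S3=45 blocked=[1]
Op 7: conn=79 S1=-2 S2=45 S3=40 blocked=[1]
Op 8: conn=79 S1=-2 S2=45 S3=57 blocked=[1]
Op 9: conn=67 S1=-2 S2=45 S3=45 blocked=[1]
Op 10: conn=51 S1=-2 S2=45 S3=29 blocked=[1]
Op 11: conn=51 S1=-2 S2=52 S3=29 blocked=[1]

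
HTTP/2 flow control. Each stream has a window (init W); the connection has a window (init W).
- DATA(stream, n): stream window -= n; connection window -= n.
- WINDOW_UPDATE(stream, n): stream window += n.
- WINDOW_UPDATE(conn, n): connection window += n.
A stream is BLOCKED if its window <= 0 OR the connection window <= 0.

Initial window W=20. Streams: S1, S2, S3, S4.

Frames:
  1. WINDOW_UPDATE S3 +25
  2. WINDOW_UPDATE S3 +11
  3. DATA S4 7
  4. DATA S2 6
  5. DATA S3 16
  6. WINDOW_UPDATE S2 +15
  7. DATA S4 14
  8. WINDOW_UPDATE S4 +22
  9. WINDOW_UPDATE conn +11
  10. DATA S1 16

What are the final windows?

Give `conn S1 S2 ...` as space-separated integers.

Op 1: conn=20 S1=20 S2=20 S3=45 S4=20 blocked=[]
Op 2: conn=20 S1=20 S2=20 S3=56 S4=20 blocked=[]
Op 3: conn=13 S1=20 S2=20 S3=56 S4=13 blocked=[]
Op 4: conn=7 S1=20 S2=14 S3=56 S4=13 blocked=[]
Op 5: conn=-9 S1=20 S2=14 S3=40 S4=13 blocked=[1, 2, 3, 4]
Op 6: conn=-9 S1=20 S2=29 S3=40 S4=13 blocked=[1, 2, 3, 4]
Op 7: conn=-23 S1=20 S2=29 S3=40 S4=-1 blocked=[1, 2, 3, 4]
Op 8: conn=-23 S1=20 S2=29 S3=40 S4=21 blocked=[1, 2, 3, 4]
Op 9: conn=-12 S1=20 S2=29 S3=40 S4=21 blocked=[1, 2, 3, 4]
Op 10: conn=-28 S1=4 S2=29 S3=40 S4=21 blocked=[1, 2, 3, 4]

Answer: -28 4 29 40 21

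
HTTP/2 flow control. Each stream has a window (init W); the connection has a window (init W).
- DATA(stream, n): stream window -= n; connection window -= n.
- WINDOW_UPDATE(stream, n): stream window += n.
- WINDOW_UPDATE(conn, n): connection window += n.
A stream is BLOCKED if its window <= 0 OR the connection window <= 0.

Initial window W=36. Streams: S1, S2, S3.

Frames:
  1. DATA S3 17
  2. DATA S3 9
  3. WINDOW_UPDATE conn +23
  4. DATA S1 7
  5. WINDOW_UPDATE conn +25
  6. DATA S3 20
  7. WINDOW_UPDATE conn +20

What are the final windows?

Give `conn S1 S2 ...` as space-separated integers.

Op 1: conn=19 S1=36 S2=36 S3=19 blocked=[]
Op 2: conn=10 S1=36 S2=36 S3=10 blocked=[]
Op 3: conn=33 S1=36 S2=36 S3=10 blocked=[]
Op 4: conn=26 S1=29 S2=36 S3=10 blocked=[]
Op 5: conn=51 S1=29 S2=36 S3=10 blocked=[]
Op 6: conn=31 S1=29 S2=36 S3=-10 blocked=[3]
Op 7: conn=51 S1=29 S2=36 S3=-10 blocked=[3]

Answer: 51 29 36 -10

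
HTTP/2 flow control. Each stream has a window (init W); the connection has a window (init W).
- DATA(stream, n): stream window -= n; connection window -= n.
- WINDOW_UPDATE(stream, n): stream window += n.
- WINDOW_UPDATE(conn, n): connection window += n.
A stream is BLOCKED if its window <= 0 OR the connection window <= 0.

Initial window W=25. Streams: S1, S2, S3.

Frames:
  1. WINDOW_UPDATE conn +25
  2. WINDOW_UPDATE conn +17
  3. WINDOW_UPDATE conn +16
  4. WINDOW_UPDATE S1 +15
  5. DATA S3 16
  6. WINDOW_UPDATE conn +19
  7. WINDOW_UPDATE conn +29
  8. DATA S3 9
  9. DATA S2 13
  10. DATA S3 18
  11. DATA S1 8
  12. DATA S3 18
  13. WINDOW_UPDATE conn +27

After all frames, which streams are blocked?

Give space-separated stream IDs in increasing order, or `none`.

Answer: S3

Derivation:
Op 1: conn=50 S1=25 S2=25 S3=25 blocked=[]
Op 2: conn=67 S1=25 S2=25 S3=25 blocked=[]
Op 3: conn=83 S1=25 S2=25 S3=25 blocked=[]
Op 4: conn=83 S1=40 S2=25 S3=25 blocked=[]
Op 5: conn=67 S1=40 S2=25 S3=9 blocked=[]
Op 6: conn=86 S1=40 S2=25 S3=9 blocked=[]
Op 7: conn=115 S1=40 S2=25 S3=9 blocked=[]
Op 8: conn=106 S1=40 S2=25 S3=0 blocked=[3]
Op 9: conn=93 S1=40 S2=12 S3=0 blocked=[3]
Op 10: conn=75 S1=40 S2=12 S3=-18 blocked=[3]
Op 11: conn=67 S1=32 S2=12 S3=-18 blocked=[3]
Op 12: conn=49 S1=32 S2=12 S3=-36 blocked=[3]
Op 13: conn=76 S1=32 S2=12 S3=-36 blocked=[3]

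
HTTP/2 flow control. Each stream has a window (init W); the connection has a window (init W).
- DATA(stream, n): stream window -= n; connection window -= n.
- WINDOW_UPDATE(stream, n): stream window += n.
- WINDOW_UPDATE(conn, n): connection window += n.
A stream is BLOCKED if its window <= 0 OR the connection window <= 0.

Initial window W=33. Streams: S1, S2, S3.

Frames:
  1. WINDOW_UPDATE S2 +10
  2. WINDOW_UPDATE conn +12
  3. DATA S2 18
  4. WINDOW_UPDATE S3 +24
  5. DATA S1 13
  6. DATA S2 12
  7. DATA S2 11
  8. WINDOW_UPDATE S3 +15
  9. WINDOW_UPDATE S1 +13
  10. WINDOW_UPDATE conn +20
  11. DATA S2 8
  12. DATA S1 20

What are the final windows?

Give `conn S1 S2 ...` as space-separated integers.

Op 1: conn=33 S1=33 S2=43 S3=33 blocked=[]
Op 2: conn=45 S1=33 S2=43 S3=33 blocked=[]
Op 3: conn=27 S1=33 S2=25 S3=33 blocked=[]
Op 4: conn=27 S1=33 S2=25 S3=57 blocked=[]
Op 5: conn=14 S1=20 S2=25 S3=57 blocked=[]
Op 6: conn=2 S1=20 S2=13 S3=57 blocked=[]
Op 7: conn=-9 S1=20 S2=2 S3=57 blocked=[1, 2, 3]
Op 8: conn=-9 S1=20 S2=2 S3=72 blocked=[1, 2, 3]
Op 9: conn=-9 S1=33 S2=2 S3=72 blocked=[1, 2, 3]
Op 10: conn=11 S1=33 S2=2 S3=72 blocked=[]
Op 11: conn=3 S1=33 S2=-6 S3=72 blocked=[2]
Op 12: conn=-17 S1=13 S2=-6 S3=72 blocked=[1, 2, 3]

Answer: -17 13 -6 72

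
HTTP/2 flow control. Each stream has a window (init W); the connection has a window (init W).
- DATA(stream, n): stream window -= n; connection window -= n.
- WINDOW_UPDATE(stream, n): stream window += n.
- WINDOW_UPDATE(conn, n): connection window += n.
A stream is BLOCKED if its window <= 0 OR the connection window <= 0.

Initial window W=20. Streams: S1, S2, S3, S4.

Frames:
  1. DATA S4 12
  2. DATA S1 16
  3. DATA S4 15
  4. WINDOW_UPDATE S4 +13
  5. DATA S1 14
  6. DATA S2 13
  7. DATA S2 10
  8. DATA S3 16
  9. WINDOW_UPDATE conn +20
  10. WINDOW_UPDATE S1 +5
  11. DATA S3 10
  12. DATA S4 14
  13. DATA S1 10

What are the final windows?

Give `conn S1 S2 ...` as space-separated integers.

Answer: -90 -15 -3 -6 -8

Derivation:
Op 1: conn=8 S1=20 S2=20 S3=20 S4=8 blocked=[]
Op 2: conn=-8 S1=4 S2=20 S3=20 S4=8 blocked=[1, 2, 3, 4]
Op 3: conn=-23 S1=4 S2=20 S3=20 S4=-7 blocked=[1, 2, 3, 4]
Op 4: conn=-23 S1=4 S2=20 S3=20 S4=6 blocked=[1, 2, 3, 4]
Op 5: conn=-37 S1=-10 S2=20 S3=20 S4=6 blocked=[1, 2, 3, 4]
Op 6: conn=-50 S1=-10 S2=7 S3=20 S4=6 blocked=[1, 2, 3, 4]
Op 7: conn=-60 S1=-10 S2=-3 S3=20 S4=6 blocked=[1, 2, 3, 4]
Op 8: conn=-76 S1=-10 S2=-3 S3=4 S4=6 blocked=[1, 2, 3, 4]
Op 9: conn=-56 S1=-10 S2=-3 S3=4 S4=6 blocked=[1, 2, 3, 4]
Op 10: conn=-56 S1=-5 S2=-3 S3=4 S4=6 blocked=[1, 2, 3, 4]
Op 11: conn=-66 S1=-5 S2=-3 S3=-6 S4=6 blocked=[1, 2, 3, 4]
Op 12: conn=-80 S1=-5 S2=-3 S3=-6 S4=-8 blocked=[1, 2, 3, 4]
Op 13: conn=-90 S1=-15 S2=-3 S3=-6 S4=-8 blocked=[1, 2, 3, 4]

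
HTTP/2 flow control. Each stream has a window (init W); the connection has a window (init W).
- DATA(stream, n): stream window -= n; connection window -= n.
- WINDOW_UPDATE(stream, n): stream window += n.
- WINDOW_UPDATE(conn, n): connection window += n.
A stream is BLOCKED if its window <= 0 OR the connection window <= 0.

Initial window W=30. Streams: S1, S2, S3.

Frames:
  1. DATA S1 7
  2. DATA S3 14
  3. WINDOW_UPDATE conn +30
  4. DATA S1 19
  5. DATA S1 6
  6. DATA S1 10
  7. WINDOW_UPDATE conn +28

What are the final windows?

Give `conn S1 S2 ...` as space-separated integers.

Op 1: conn=23 S1=23 S2=30 S3=30 blocked=[]
Op 2: conn=9 S1=23 S2=30 S3=16 blocked=[]
Op 3: conn=39 S1=23 S2=30 S3=16 blocked=[]
Op 4: conn=20 S1=4 S2=30 S3=16 blocked=[]
Op 5: conn=14 S1=-2 S2=30 S3=16 blocked=[1]
Op 6: conn=4 S1=-12 S2=30 S3=16 blocked=[1]
Op 7: conn=32 S1=-12 S2=30 S3=16 blocked=[1]

Answer: 32 -12 30 16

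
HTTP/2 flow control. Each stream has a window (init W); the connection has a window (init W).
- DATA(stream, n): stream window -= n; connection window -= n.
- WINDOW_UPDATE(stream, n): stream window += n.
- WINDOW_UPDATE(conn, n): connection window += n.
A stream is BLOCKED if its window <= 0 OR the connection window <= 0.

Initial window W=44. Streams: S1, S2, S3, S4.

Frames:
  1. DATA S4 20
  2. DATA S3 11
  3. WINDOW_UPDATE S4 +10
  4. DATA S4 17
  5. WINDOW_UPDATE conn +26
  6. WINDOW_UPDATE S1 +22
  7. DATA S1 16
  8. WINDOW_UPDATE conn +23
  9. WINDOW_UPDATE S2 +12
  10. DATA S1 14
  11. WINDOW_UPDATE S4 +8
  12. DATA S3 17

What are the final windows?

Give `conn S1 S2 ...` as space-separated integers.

Op 1: conn=24 S1=44 S2=44 S3=44 S4=24 blocked=[]
Op 2: conn=13 S1=44 S2=44 S3=33 S4=24 blocked=[]
Op 3: conn=13 S1=44 S2=44 S3=33 S4=34 blocked=[]
Op 4: conn=-4 S1=44 S2=44 S3=33 S4=17 blocked=[1, 2, 3, 4]
Op 5: conn=22 S1=44 S2=44 S3=33 S4=17 blocked=[]
Op 6: conn=22 S1=66 S2=44 S3=33 S4=17 blocked=[]
Op 7: conn=6 S1=50 S2=44 S3=33 S4=17 blocked=[]
Op 8: conn=29 S1=50 S2=44 S3=33 S4=17 blocked=[]
Op 9: conn=29 S1=50 S2=56 S3=33 S4=17 blocked=[]
Op 10: conn=15 S1=36 S2=56 S3=33 S4=17 blocked=[]
Op 11: conn=15 S1=36 S2=56 S3=33 S4=25 blocked=[]
Op 12: conn=-2 S1=36 S2=56 S3=16 S4=25 blocked=[1, 2, 3, 4]

Answer: -2 36 56 16 25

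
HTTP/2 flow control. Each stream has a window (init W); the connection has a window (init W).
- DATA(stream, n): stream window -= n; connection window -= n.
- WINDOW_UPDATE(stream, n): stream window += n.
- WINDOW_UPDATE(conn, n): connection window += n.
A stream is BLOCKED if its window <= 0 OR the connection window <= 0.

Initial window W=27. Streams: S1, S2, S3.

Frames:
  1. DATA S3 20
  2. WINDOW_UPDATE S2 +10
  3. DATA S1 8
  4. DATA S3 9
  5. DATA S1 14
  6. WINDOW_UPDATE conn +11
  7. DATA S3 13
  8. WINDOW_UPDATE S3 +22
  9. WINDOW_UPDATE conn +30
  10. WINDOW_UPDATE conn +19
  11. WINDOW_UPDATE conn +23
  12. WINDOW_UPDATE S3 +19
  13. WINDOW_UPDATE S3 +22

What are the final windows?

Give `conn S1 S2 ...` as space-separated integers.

Answer: 46 5 37 48

Derivation:
Op 1: conn=7 S1=27 S2=27 S3=7 blocked=[]
Op 2: conn=7 S1=27 S2=37 S3=7 blocked=[]
Op 3: conn=-1 S1=19 S2=37 S3=7 blocked=[1, 2, 3]
Op 4: conn=-10 S1=19 S2=37 S3=-2 blocked=[1, 2, 3]
Op 5: conn=-24 S1=5 S2=37 S3=-2 blocked=[1, 2, 3]
Op 6: conn=-13 S1=5 S2=37 S3=-2 blocked=[1, 2, 3]
Op 7: conn=-26 S1=5 S2=37 S3=-15 blocked=[1, 2, 3]
Op 8: conn=-26 S1=5 S2=37 S3=7 blocked=[1, 2, 3]
Op 9: conn=4 S1=5 S2=37 S3=7 blocked=[]
Op 10: conn=23 S1=5 S2=37 S3=7 blocked=[]
Op 11: conn=46 S1=5 S2=37 S3=7 blocked=[]
Op 12: conn=46 S1=5 S2=37 S3=26 blocked=[]
Op 13: conn=46 S1=5 S2=37 S3=48 blocked=[]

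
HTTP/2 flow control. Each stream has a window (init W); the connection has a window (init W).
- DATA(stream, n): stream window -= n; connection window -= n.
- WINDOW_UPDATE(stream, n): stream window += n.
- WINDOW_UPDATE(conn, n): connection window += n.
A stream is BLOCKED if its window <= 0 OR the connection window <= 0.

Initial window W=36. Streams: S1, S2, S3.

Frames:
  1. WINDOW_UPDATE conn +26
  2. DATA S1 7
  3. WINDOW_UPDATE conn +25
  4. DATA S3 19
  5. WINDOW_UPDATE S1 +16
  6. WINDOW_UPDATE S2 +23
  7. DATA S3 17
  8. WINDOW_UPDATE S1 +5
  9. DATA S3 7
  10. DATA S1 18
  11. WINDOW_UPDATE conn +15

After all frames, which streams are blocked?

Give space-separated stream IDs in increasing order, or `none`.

Op 1: conn=62 S1=36 S2=36 S3=36 blocked=[]
Op 2: conn=55 S1=29 S2=36 S3=36 blocked=[]
Op 3: conn=80 S1=29 S2=36 S3=36 blocked=[]
Op 4: conn=61 S1=29 S2=36 S3=17 blocked=[]
Op 5: conn=61 S1=45 S2=36 S3=17 blocked=[]
Op 6: conn=61 S1=45 S2=59 S3=17 blocked=[]
Op 7: conn=44 S1=45 S2=59 S3=0 blocked=[3]
Op 8: conn=44 S1=50 S2=59 S3=0 blocked=[3]
Op 9: conn=37 S1=50 S2=59 S3=-7 blocked=[3]
Op 10: conn=19 S1=32 S2=59 S3=-7 blocked=[3]
Op 11: conn=34 S1=32 S2=59 S3=-7 blocked=[3]

Answer: S3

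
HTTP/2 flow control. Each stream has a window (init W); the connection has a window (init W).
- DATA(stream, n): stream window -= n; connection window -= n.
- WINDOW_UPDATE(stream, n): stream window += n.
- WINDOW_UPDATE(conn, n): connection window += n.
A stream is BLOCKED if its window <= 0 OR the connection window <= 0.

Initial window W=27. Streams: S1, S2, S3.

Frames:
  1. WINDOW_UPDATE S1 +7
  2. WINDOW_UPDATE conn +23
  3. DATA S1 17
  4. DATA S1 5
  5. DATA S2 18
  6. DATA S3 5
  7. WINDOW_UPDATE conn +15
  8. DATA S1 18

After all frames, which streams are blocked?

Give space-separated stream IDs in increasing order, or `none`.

Answer: S1

Derivation:
Op 1: conn=27 S1=34 S2=27 S3=27 blocked=[]
Op 2: conn=50 S1=34 S2=27 S3=27 blocked=[]
Op 3: conn=33 S1=17 S2=27 S3=27 blocked=[]
Op 4: conn=28 S1=12 S2=27 S3=27 blocked=[]
Op 5: conn=10 S1=12 S2=9 S3=27 blocked=[]
Op 6: conn=5 S1=12 S2=9 S3=22 blocked=[]
Op 7: conn=20 S1=12 S2=9 S3=22 blocked=[]
Op 8: conn=2 S1=-6 S2=9 S3=22 blocked=[1]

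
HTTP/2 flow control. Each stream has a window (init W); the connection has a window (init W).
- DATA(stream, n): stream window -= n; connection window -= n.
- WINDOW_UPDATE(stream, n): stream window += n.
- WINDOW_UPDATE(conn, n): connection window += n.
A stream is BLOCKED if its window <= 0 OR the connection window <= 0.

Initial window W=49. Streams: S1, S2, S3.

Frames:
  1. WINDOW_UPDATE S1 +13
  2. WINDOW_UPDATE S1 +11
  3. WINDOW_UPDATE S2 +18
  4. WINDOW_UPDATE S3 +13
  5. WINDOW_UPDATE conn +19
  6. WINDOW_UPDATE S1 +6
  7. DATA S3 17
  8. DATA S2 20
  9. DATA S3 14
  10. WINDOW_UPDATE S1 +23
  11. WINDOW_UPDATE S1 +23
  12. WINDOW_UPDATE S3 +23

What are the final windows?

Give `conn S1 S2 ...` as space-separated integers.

Answer: 17 125 47 54

Derivation:
Op 1: conn=49 S1=62 S2=49 S3=49 blocked=[]
Op 2: conn=49 S1=73 S2=49 S3=49 blocked=[]
Op 3: conn=49 S1=73 S2=67 S3=49 blocked=[]
Op 4: conn=49 S1=73 S2=67 S3=62 blocked=[]
Op 5: conn=68 S1=73 S2=67 S3=62 blocked=[]
Op 6: conn=68 S1=79 S2=67 S3=62 blocked=[]
Op 7: conn=51 S1=79 S2=67 S3=45 blocked=[]
Op 8: conn=31 S1=79 S2=47 S3=45 blocked=[]
Op 9: conn=17 S1=79 S2=47 S3=31 blocked=[]
Op 10: conn=17 S1=102 S2=47 S3=31 blocked=[]
Op 11: conn=17 S1=125 S2=47 S3=31 blocked=[]
Op 12: conn=17 S1=125 S2=47 S3=54 blocked=[]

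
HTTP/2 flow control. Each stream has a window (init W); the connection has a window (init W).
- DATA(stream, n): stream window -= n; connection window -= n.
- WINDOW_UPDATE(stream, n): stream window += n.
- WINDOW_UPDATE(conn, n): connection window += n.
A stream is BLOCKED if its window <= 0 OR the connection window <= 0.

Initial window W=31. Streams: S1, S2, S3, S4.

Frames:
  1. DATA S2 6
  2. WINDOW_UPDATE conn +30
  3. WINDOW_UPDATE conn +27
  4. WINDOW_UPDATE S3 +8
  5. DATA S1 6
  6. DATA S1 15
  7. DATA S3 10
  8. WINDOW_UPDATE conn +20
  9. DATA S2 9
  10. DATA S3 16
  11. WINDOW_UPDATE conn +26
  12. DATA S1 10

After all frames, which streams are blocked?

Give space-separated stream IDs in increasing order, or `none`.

Op 1: conn=25 S1=31 S2=25 S3=31 S4=31 blocked=[]
Op 2: conn=55 S1=31 S2=25 S3=31 S4=31 blocked=[]
Op 3: conn=82 S1=31 S2=25 S3=31 S4=31 blocked=[]
Op 4: conn=82 S1=31 S2=25 S3=39 S4=31 blocked=[]
Op 5: conn=76 S1=25 S2=25 S3=39 S4=31 blocked=[]
Op 6: conn=61 S1=10 S2=25 S3=39 S4=31 blocked=[]
Op 7: conn=51 S1=10 S2=25 S3=29 S4=31 blocked=[]
Op 8: conn=71 S1=10 S2=25 S3=29 S4=31 blocked=[]
Op 9: conn=62 S1=10 S2=16 S3=29 S4=31 blocked=[]
Op 10: conn=46 S1=10 S2=16 S3=13 S4=31 blocked=[]
Op 11: conn=72 S1=10 S2=16 S3=13 S4=31 blocked=[]
Op 12: conn=62 S1=0 S2=16 S3=13 S4=31 blocked=[1]

Answer: S1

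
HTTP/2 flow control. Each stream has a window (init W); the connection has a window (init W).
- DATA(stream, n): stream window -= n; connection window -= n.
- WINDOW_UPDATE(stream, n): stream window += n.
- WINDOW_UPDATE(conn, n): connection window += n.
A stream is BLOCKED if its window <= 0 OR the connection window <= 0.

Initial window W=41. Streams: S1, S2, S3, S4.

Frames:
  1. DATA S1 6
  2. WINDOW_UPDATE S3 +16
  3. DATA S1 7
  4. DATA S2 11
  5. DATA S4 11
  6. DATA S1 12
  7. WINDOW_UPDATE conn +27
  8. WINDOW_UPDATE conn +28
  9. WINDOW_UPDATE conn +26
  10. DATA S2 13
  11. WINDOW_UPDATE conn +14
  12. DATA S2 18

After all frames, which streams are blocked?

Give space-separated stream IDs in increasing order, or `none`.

Answer: S2

Derivation:
Op 1: conn=35 S1=35 S2=41 S3=41 S4=41 blocked=[]
Op 2: conn=35 S1=35 S2=41 S3=57 S4=41 blocked=[]
Op 3: conn=28 S1=28 S2=41 S3=57 S4=41 blocked=[]
Op 4: conn=17 S1=28 S2=30 S3=57 S4=41 blocked=[]
Op 5: conn=6 S1=28 S2=30 S3=57 S4=30 blocked=[]
Op 6: conn=-6 S1=16 S2=30 S3=57 S4=30 blocked=[1, 2, 3, 4]
Op 7: conn=21 S1=16 S2=30 S3=57 S4=30 blocked=[]
Op 8: conn=49 S1=16 S2=30 S3=57 S4=30 blocked=[]
Op 9: conn=75 S1=16 S2=30 S3=57 S4=30 blocked=[]
Op 10: conn=62 S1=16 S2=17 S3=57 S4=30 blocked=[]
Op 11: conn=76 S1=16 S2=17 S3=57 S4=30 blocked=[]
Op 12: conn=58 S1=16 S2=-1 S3=57 S4=30 blocked=[2]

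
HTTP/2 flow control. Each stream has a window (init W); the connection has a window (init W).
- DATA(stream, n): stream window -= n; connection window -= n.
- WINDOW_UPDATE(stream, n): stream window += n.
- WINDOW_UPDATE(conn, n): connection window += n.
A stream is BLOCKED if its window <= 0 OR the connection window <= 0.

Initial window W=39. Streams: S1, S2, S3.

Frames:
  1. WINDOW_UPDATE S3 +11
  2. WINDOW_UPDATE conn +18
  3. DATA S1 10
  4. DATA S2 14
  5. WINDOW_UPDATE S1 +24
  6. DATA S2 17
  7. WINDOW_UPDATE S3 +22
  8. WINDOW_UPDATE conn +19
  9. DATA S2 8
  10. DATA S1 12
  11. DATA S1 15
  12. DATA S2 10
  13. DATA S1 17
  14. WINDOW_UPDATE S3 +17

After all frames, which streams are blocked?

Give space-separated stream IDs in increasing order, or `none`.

Op 1: conn=39 S1=39 S2=39 S3=50 blocked=[]
Op 2: conn=57 S1=39 S2=39 S3=50 blocked=[]
Op 3: conn=47 S1=29 S2=39 S3=50 blocked=[]
Op 4: conn=33 S1=29 S2=25 S3=50 blocked=[]
Op 5: conn=33 S1=53 S2=25 S3=50 blocked=[]
Op 6: conn=16 S1=53 S2=8 S3=50 blocked=[]
Op 7: conn=16 S1=53 S2=8 S3=72 blocked=[]
Op 8: conn=35 S1=53 S2=8 S3=72 blocked=[]
Op 9: conn=27 S1=53 S2=0 S3=72 blocked=[2]
Op 10: conn=15 S1=41 S2=0 S3=72 blocked=[2]
Op 11: conn=0 S1=26 S2=0 S3=72 blocked=[1, 2, 3]
Op 12: conn=-10 S1=26 S2=-10 S3=72 blocked=[1, 2, 3]
Op 13: conn=-27 S1=9 S2=-10 S3=72 blocked=[1, 2, 3]
Op 14: conn=-27 S1=9 S2=-10 S3=89 blocked=[1, 2, 3]

Answer: S1 S2 S3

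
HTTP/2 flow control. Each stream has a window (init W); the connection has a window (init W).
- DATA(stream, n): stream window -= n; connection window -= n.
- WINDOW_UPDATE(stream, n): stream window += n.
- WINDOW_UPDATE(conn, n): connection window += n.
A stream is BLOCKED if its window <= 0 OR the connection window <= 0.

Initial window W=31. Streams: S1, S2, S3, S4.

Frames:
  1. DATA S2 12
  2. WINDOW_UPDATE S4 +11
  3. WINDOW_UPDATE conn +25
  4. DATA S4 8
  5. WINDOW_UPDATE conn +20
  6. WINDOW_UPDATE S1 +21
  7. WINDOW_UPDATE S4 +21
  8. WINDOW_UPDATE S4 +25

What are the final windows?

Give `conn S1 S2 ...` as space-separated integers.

Answer: 56 52 19 31 80

Derivation:
Op 1: conn=19 S1=31 S2=19 S3=31 S4=31 blocked=[]
Op 2: conn=19 S1=31 S2=19 S3=31 S4=42 blocked=[]
Op 3: conn=44 S1=31 S2=19 S3=31 S4=42 blocked=[]
Op 4: conn=36 S1=31 S2=19 S3=31 S4=34 blocked=[]
Op 5: conn=56 S1=31 S2=19 S3=31 S4=34 blocked=[]
Op 6: conn=56 S1=52 S2=19 S3=31 S4=34 blocked=[]
Op 7: conn=56 S1=52 S2=19 S3=31 S4=55 blocked=[]
Op 8: conn=56 S1=52 S2=19 S3=31 S4=80 blocked=[]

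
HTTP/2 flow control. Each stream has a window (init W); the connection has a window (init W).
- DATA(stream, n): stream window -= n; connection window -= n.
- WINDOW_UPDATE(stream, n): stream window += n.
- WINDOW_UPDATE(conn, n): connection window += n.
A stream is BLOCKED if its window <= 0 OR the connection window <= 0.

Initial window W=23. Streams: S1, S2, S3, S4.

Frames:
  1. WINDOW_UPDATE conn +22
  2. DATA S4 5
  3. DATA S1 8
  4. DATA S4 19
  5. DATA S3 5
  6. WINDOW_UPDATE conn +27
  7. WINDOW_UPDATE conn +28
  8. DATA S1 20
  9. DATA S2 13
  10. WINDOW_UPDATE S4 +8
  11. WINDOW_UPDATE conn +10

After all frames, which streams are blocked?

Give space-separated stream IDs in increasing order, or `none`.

Answer: S1

Derivation:
Op 1: conn=45 S1=23 S2=23 S3=23 S4=23 blocked=[]
Op 2: conn=40 S1=23 S2=23 S3=23 S4=18 blocked=[]
Op 3: conn=32 S1=15 S2=23 S3=23 S4=18 blocked=[]
Op 4: conn=13 S1=15 S2=23 S3=23 S4=-1 blocked=[4]
Op 5: conn=8 S1=15 S2=23 S3=18 S4=-1 blocked=[4]
Op 6: conn=35 S1=15 S2=23 S3=18 S4=-1 blocked=[4]
Op 7: conn=63 S1=15 S2=23 S3=18 S4=-1 blocked=[4]
Op 8: conn=43 S1=-5 S2=23 S3=18 S4=-1 blocked=[1, 4]
Op 9: conn=30 S1=-5 S2=10 S3=18 S4=-1 blocked=[1, 4]
Op 10: conn=30 S1=-5 S2=10 S3=18 S4=7 blocked=[1]
Op 11: conn=40 S1=-5 S2=10 S3=18 S4=7 blocked=[1]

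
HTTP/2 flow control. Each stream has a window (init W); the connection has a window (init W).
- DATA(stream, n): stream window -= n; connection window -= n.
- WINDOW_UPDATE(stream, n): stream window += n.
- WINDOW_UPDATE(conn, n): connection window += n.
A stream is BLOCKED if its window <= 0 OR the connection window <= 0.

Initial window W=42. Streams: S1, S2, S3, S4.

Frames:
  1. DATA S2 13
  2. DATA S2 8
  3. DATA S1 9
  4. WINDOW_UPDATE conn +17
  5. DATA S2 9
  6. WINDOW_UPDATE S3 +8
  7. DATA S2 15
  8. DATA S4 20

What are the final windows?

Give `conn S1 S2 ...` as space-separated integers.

Answer: -15 33 -3 50 22

Derivation:
Op 1: conn=29 S1=42 S2=29 S3=42 S4=42 blocked=[]
Op 2: conn=21 S1=42 S2=21 S3=42 S4=42 blocked=[]
Op 3: conn=12 S1=33 S2=21 S3=42 S4=42 blocked=[]
Op 4: conn=29 S1=33 S2=21 S3=42 S4=42 blocked=[]
Op 5: conn=20 S1=33 S2=12 S3=42 S4=42 blocked=[]
Op 6: conn=20 S1=33 S2=12 S3=50 S4=42 blocked=[]
Op 7: conn=5 S1=33 S2=-3 S3=50 S4=42 blocked=[2]
Op 8: conn=-15 S1=33 S2=-3 S3=50 S4=22 blocked=[1, 2, 3, 4]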